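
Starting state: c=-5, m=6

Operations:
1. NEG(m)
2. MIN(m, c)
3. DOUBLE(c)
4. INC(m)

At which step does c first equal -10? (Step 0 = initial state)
Step 3

Tracing c:
Initial: c = -5
After step 1: c = -5
After step 2: c = -5
After step 3: c = -10 ← first occurrence
After step 4: c = -10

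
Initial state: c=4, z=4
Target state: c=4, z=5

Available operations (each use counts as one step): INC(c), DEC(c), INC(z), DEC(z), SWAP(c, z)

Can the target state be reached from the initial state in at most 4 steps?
Yes

Path (1 step): INC(z)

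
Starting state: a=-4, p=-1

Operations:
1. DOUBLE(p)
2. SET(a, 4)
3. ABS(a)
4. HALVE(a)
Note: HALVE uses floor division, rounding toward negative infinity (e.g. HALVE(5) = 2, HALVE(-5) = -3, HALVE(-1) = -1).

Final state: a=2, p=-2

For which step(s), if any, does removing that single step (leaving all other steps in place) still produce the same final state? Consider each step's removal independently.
Step(s) 2, 3

Testing removal of each single step:
Without step 1: final = a=2, p=-1 (different)
Without step 2: final = a=2, p=-2 (same)
Without step 3: final = a=2, p=-2 (same)
Without step 4: final = a=4, p=-2 (different)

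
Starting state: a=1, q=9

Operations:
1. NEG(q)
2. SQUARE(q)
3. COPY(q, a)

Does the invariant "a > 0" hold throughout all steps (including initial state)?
Yes

The invariant holds at every step.

State at each step:
Initial: a=1, q=9
After step 1: a=1, q=-9
After step 2: a=1, q=81
After step 3: a=1, q=1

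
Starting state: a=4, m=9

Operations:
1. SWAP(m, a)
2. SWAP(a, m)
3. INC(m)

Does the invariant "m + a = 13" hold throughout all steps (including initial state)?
No, violated after step 3

The invariant is violated after step 3.

State at each step:
Initial: a=4, m=9
After step 1: a=9, m=4
After step 2: a=4, m=9
After step 3: a=4, m=10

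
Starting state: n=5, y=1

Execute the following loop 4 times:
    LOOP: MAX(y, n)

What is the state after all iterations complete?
n=5, y=5

Iteration trace:
Start: n=5, y=1
After iteration 1: n=5, y=5
After iteration 2: n=5, y=5
After iteration 3: n=5, y=5
After iteration 4: n=5, y=5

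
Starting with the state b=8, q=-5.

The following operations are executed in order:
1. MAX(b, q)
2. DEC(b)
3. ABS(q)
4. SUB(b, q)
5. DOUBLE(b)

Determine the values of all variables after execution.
{b: 4, q: 5}

Step-by-step execution:
Initial: b=8, q=-5
After step 1 (MAX(b, q)): b=8, q=-5
After step 2 (DEC(b)): b=7, q=-5
After step 3 (ABS(q)): b=7, q=5
After step 4 (SUB(b, q)): b=2, q=5
After step 5 (DOUBLE(b)): b=4, q=5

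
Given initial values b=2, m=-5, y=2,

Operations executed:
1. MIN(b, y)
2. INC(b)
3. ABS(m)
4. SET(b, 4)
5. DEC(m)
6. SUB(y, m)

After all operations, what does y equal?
y = -2

Tracing execution:
Step 1: MIN(b, y) → y = 2
Step 2: INC(b) → y = 2
Step 3: ABS(m) → y = 2
Step 4: SET(b, 4) → y = 2
Step 5: DEC(m) → y = 2
Step 6: SUB(y, m) → y = -2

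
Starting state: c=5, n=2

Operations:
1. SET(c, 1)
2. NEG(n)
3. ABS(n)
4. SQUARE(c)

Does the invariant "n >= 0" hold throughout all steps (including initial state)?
No, violated after step 2

The invariant is violated after step 2.

State at each step:
Initial: c=5, n=2
After step 1: c=1, n=2
After step 2: c=1, n=-2
After step 3: c=1, n=2
After step 4: c=1, n=2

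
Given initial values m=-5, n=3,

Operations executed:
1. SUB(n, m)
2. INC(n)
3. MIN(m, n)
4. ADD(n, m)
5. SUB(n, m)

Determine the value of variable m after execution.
m = -5

Tracing execution:
Step 1: SUB(n, m) → m = -5
Step 2: INC(n) → m = -5
Step 3: MIN(m, n) → m = -5
Step 4: ADD(n, m) → m = -5
Step 5: SUB(n, m) → m = -5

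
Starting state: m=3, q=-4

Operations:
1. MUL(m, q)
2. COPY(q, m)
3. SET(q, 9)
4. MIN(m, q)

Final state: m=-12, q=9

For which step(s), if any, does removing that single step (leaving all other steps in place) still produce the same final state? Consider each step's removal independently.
Step(s) 2, 4

Testing removal of each single step:
Without step 1: final = m=3, q=9 (different)
Without step 2: final = m=-12, q=9 (same)
Without step 3: final = m=-12, q=-12 (different)
Without step 4: final = m=-12, q=9 (same)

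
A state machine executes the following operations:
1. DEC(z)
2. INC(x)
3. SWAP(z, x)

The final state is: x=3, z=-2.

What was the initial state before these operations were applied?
x=-3, z=4

Working backwards:
Final state: x=3, z=-2
Before step 3 (SWAP(z, x)): x=-2, z=3
Before step 2 (INC(x)): x=-3, z=3
Before step 1 (DEC(z)): x=-3, z=4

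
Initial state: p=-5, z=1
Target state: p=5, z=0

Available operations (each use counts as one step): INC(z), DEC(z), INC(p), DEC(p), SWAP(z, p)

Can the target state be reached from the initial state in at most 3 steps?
No

The target state cannot be reached within 3 steps.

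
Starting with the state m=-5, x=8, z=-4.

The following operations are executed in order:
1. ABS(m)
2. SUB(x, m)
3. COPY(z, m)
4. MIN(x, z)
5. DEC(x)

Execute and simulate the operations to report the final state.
{m: 5, x: 2, z: 5}

Step-by-step execution:
Initial: m=-5, x=8, z=-4
After step 1 (ABS(m)): m=5, x=8, z=-4
After step 2 (SUB(x, m)): m=5, x=3, z=-4
After step 3 (COPY(z, m)): m=5, x=3, z=5
After step 4 (MIN(x, z)): m=5, x=3, z=5
After step 5 (DEC(x)): m=5, x=2, z=5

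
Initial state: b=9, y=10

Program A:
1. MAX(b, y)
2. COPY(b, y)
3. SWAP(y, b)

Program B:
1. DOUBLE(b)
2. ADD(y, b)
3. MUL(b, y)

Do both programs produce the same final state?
No

Program A final state: b=10, y=10
Program B final state: b=504, y=28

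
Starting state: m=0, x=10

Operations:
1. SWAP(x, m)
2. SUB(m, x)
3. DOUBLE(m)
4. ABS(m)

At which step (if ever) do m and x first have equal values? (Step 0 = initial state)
Never

m and x never become equal during execution.

Comparing values at each step:
Initial: m=0, x=10
After step 1: m=10, x=0
After step 2: m=10, x=0
After step 3: m=20, x=0
After step 4: m=20, x=0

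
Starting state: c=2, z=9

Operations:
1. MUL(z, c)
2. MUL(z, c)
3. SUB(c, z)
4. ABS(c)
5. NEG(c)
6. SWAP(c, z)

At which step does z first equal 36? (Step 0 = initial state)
Step 2

Tracing z:
Initial: z = 9
After step 1: z = 18
After step 2: z = 36 ← first occurrence
After step 3: z = 36
After step 4: z = 36
After step 5: z = 36
After step 6: z = -34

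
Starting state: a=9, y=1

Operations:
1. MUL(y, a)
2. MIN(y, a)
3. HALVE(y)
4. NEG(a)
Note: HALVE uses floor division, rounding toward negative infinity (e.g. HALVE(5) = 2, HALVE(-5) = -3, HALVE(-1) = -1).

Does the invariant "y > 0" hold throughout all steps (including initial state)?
Yes

The invariant holds at every step.

State at each step:
Initial: a=9, y=1
After step 1: a=9, y=9
After step 2: a=9, y=9
After step 3: a=9, y=4
After step 4: a=-9, y=4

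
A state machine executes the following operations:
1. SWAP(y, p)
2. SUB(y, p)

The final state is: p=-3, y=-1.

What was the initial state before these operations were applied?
p=-4, y=-3

Working backwards:
Final state: p=-3, y=-1
Before step 2 (SUB(y, p)): p=-3, y=-4
Before step 1 (SWAP(y, p)): p=-4, y=-3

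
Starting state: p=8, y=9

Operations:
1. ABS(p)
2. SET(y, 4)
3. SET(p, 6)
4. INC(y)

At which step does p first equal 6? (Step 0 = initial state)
Step 3

Tracing p:
Initial: p = 8
After step 1: p = 8
After step 2: p = 8
After step 3: p = 6 ← first occurrence
After step 4: p = 6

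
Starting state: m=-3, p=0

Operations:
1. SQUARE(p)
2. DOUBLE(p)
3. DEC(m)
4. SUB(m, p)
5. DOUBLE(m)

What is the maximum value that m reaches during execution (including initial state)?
-3

Values of m at each step:
Initial: m = -3 ← maximum
After step 1: m = -3
After step 2: m = -3
After step 3: m = -4
After step 4: m = -4
After step 5: m = -8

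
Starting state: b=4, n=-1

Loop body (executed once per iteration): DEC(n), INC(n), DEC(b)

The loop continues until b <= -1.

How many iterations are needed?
5

Tracing iterations:
Initial: b=4, n=-1
After iteration 1: b=3, n=-1
After iteration 2: b=2, n=-1
After iteration 3: b=1, n=-1
After iteration 4: b=0, n=-1
After iteration 5: b=-1, n=-1
b <= -1 now holds, so the loop exits after 5 iterations.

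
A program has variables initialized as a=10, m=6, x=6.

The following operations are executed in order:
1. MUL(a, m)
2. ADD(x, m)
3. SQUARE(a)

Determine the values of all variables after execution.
{a: 3600, m: 6, x: 12}

Step-by-step execution:
Initial: a=10, m=6, x=6
After step 1 (MUL(a, m)): a=60, m=6, x=6
After step 2 (ADD(x, m)): a=60, m=6, x=12
After step 3 (SQUARE(a)): a=3600, m=6, x=12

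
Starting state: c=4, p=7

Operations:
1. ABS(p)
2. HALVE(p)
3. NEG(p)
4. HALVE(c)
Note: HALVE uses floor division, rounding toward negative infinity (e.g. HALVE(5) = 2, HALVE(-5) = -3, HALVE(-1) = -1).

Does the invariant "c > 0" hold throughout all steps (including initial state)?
Yes

The invariant holds at every step.

State at each step:
Initial: c=4, p=7
After step 1: c=4, p=7
After step 2: c=4, p=3
After step 3: c=4, p=-3
After step 4: c=2, p=-3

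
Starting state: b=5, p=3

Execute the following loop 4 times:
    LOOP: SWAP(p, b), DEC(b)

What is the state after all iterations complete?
b=3, p=1

Iteration trace:
Start: b=5, p=3
After iteration 1: b=2, p=5
After iteration 2: b=4, p=2
After iteration 3: b=1, p=4
After iteration 4: b=3, p=1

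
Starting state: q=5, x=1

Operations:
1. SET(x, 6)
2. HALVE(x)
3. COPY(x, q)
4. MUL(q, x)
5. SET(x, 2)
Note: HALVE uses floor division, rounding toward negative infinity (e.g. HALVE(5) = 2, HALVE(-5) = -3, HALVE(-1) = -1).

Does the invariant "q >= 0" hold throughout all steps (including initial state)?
Yes

The invariant holds at every step.

State at each step:
Initial: q=5, x=1
After step 1: q=5, x=6
After step 2: q=5, x=3
After step 3: q=5, x=5
After step 4: q=25, x=5
After step 5: q=25, x=2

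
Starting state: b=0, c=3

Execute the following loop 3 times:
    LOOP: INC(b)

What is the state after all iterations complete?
b=3, c=3

Iteration trace:
Start: b=0, c=3
After iteration 1: b=1, c=3
After iteration 2: b=2, c=3
After iteration 3: b=3, c=3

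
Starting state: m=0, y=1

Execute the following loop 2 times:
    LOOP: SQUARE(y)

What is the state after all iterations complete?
m=0, y=1

Iteration trace:
Start: m=0, y=1
After iteration 1: m=0, y=1
After iteration 2: m=0, y=1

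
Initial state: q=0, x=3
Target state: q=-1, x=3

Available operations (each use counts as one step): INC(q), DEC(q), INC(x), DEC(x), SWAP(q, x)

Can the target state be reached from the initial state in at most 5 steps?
Yes

Path (1 step): DEC(q)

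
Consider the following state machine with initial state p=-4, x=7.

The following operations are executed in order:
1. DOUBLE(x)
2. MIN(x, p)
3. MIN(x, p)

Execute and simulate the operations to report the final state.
{p: -4, x: -4}

Step-by-step execution:
Initial: p=-4, x=7
After step 1 (DOUBLE(x)): p=-4, x=14
After step 2 (MIN(x, p)): p=-4, x=-4
After step 3 (MIN(x, p)): p=-4, x=-4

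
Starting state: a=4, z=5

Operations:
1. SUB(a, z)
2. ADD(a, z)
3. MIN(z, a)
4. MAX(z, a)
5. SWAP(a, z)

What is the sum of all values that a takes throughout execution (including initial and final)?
19

Values of a at each step:
Initial: a = 4
After step 1: a = -1
After step 2: a = 4
After step 3: a = 4
After step 4: a = 4
After step 5: a = 4
Sum = 4 + -1 + 4 + 4 + 4 + 4 = 19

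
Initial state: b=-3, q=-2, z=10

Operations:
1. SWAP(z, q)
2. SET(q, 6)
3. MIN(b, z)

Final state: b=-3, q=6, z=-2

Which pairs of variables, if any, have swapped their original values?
None

Comparing initial and final values:
z: 10 → -2
q: -2 → 6
b: -3 → -3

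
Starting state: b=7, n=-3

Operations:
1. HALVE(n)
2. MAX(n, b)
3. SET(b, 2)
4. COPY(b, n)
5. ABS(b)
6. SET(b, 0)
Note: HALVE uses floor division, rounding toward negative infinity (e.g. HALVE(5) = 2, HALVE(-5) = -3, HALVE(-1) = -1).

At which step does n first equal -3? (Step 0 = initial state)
Step 0

Tracing n:
Initial: n = -3 ← first occurrence
After step 1: n = -2
After step 2: n = 7
After step 3: n = 7
After step 4: n = 7
After step 5: n = 7
After step 6: n = 7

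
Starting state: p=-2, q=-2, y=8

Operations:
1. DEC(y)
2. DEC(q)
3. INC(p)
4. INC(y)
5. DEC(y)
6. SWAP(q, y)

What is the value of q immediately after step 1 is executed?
q = -2

Tracing q through execution:
Initial: q = -2
After step 1 (DEC(y)): q = -2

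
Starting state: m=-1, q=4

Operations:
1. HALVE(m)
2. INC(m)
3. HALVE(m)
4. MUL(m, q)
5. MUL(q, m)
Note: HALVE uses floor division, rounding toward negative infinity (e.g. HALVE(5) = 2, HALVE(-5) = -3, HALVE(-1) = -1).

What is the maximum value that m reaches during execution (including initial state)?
0

Values of m at each step:
Initial: m = -1
After step 1: m = -1
After step 2: m = 0 ← maximum
After step 3: m = 0
After step 4: m = 0
After step 5: m = 0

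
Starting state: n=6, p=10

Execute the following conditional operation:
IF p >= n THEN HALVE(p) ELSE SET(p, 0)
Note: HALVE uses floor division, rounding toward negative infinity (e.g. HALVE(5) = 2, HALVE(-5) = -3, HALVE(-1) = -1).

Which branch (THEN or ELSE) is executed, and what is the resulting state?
Branch: THEN, Final state: n=6, p=5

Evaluating condition: p >= n
p = 10, n = 6
Condition is True, so THEN branch executes
After HALVE(p): n=6, p=5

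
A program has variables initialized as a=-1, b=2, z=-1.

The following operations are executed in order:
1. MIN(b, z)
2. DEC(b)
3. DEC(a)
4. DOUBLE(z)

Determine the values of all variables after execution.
{a: -2, b: -2, z: -2}

Step-by-step execution:
Initial: a=-1, b=2, z=-1
After step 1 (MIN(b, z)): a=-1, b=-1, z=-1
After step 2 (DEC(b)): a=-1, b=-2, z=-1
After step 3 (DEC(a)): a=-2, b=-2, z=-1
After step 4 (DOUBLE(z)): a=-2, b=-2, z=-2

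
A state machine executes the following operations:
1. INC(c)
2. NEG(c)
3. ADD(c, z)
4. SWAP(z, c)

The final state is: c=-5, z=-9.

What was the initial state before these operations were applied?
c=3, z=-5

Working backwards:
Final state: c=-5, z=-9
Before step 4 (SWAP(z, c)): c=-9, z=-5
Before step 3 (ADD(c, z)): c=-4, z=-5
Before step 2 (NEG(c)): c=4, z=-5
Before step 1 (INC(c)): c=3, z=-5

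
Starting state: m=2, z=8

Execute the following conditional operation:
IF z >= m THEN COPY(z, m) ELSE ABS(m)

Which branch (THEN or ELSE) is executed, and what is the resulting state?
Branch: THEN, Final state: m=2, z=2

Evaluating condition: z >= m
z = 8, m = 2
Condition is True, so THEN branch executes
After COPY(z, m): m=2, z=2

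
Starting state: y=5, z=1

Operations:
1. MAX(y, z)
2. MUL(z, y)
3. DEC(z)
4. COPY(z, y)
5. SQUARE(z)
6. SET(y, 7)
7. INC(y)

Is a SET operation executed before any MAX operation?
No

First SET: step 6
First MAX: step 1
Since 6 > 1, MAX comes first.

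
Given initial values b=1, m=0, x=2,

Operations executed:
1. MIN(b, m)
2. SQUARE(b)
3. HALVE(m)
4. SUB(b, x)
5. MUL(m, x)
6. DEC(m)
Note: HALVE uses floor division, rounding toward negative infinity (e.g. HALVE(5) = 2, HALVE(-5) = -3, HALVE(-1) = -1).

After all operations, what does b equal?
b = -2

Tracing execution:
Step 1: MIN(b, m) → b = 0
Step 2: SQUARE(b) → b = 0
Step 3: HALVE(m) → b = 0
Step 4: SUB(b, x) → b = -2
Step 5: MUL(m, x) → b = -2
Step 6: DEC(m) → b = -2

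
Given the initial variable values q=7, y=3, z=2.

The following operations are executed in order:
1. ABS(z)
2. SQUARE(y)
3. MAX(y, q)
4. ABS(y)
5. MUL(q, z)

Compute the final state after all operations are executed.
{q: 14, y: 9, z: 2}

Step-by-step execution:
Initial: q=7, y=3, z=2
After step 1 (ABS(z)): q=7, y=3, z=2
After step 2 (SQUARE(y)): q=7, y=9, z=2
After step 3 (MAX(y, q)): q=7, y=9, z=2
After step 4 (ABS(y)): q=7, y=9, z=2
After step 5 (MUL(q, z)): q=14, y=9, z=2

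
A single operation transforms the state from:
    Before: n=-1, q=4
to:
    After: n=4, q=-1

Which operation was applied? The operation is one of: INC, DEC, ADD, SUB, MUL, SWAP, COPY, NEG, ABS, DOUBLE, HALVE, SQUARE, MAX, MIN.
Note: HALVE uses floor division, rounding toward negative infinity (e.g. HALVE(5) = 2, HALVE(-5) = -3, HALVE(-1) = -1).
SWAP(q, n)

Analyzing the change:
Before: n=-1, q=4
After: n=4, q=-1
Variable q changed from 4 to -1
Variable n changed from -1 to 4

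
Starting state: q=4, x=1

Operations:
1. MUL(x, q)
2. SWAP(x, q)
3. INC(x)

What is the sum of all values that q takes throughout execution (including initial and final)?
16

Values of q at each step:
Initial: q = 4
After step 1: q = 4
After step 2: q = 4
After step 3: q = 4
Sum = 4 + 4 + 4 + 4 = 16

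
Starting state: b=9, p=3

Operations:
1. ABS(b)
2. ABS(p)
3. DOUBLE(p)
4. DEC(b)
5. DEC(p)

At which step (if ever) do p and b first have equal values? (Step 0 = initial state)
Never

p and b never become equal during execution.

Comparing values at each step:
Initial: p=3, b=9
After step 1: p=3, b=9
After step 2: p=3, b=9
After step 3: p=6, b=9
After step 4: p=6, b=8
After step 5: p=5, b=8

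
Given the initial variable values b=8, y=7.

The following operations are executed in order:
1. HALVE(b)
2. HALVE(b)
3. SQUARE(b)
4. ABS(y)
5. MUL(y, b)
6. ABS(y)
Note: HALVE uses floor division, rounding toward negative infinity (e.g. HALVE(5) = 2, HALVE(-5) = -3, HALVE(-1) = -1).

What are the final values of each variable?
{b: 4, y: 28}

Step-by-step execution:
Initial: b=8, y=7
After step 1 (HALVE(b)): b=4, y=7
After step 2 (HALVE(b)): b=2, y=7
After step 3 (SQUARE(b)): b=4, y=7
After step 4 (ABS(y)): b=4, y=7
After step 5 (MUL(y, b)): b=4, y=28
After step 6 (ABS(y)): b=4, y=28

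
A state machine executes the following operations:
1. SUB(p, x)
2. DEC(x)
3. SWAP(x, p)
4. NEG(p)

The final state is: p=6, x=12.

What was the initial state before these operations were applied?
p=7, x=-5

Working backwards:
Final state: p=6, x=12
Before step 4 (NEG(p)): p=-6, x=12
Before step 3 (SWAP(x, p)): p=12, x=-6
Before step 2 (DEC(x)): p=12, x=-5
Before step 1 (SUB(p, x)): p=7, x=-5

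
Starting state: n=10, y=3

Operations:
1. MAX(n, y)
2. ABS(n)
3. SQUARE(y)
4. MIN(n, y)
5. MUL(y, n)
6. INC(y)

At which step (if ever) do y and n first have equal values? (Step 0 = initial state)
Step 4

y and n first become equal after step 4.

Comparing values at each step:
Initial: y=3, n=10
After step 1: y=3, n=10
After step 2: y=3, n=10
After step 3: y=9, n=10
After step 4: y=9, n=9 ← equal!
After step 5: y=81, n=9
After step 6: y=82, n=9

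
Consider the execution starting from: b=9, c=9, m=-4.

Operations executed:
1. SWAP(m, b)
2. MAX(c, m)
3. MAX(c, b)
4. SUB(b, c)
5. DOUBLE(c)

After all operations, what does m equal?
m = 9

Tracing execution:
Step 1: SWAP(m, b) → m = 9
Step 2: MAX(c, m) → m = 9
Step 3: MAX(c, b) → m = 9
Step 4: SUB(b, c) → m = 9
Step 5: DOUBLE(c) → m = 9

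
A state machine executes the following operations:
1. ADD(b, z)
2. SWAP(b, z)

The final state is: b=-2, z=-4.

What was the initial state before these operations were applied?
b=-2, z=-2

Working backwards:
Final state: b=-2, z=-4
Before step 2 (SWAP(b, z)): b=-4, z=-2
Before step 1 (ADD(b, z)): b=-2, z=-2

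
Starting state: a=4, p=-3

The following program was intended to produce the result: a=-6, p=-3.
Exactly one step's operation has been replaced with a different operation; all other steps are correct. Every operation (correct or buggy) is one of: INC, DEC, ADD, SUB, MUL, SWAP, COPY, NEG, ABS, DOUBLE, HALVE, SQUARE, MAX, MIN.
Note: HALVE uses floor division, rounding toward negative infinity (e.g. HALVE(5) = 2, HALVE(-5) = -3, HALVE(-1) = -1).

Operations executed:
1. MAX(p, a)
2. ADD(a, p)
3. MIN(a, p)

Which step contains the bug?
Step 1

Trace with buggy code:
Initial: a=4, p=-3
After step 1: a=4, p=4
After step 2: a=8, p=4
After step 3: a=4, p=4
Actual final a=4, p=4 ≠ expected a=-6, p=-3.
Step 1 is the only position where a single-operation replacement can produce the expected result.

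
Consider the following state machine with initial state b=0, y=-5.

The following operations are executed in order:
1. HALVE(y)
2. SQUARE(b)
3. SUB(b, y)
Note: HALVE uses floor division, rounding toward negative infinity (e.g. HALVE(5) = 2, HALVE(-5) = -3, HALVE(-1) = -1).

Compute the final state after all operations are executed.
{b: 3, y: -3}

Step-by-step execution:
Initial: b=0, y=-5
After step 1 (HALVE(y)): b=0, y=-3
After step 2 (SQUARE(b)): b=0, y=-3
After step 3 (SUB(b, y)): b=3, y=-3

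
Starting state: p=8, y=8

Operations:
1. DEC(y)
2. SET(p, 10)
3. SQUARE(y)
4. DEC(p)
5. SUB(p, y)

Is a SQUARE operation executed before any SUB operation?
Yes

First SQUARE: step 3
First SUB: step 5
Since 3 < 5, SQUARE comes first.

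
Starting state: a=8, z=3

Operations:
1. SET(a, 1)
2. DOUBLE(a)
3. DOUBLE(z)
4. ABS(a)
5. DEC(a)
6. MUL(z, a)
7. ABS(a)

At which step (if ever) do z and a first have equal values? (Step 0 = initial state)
Never

z and a never become equal during execution.

Comparing values at each step:
Initial: z=3, a=8
After step 1: z=3, a=1
After step 2: z=3, a=2
After step 3: z=6, a=2
After step 4: z=6, a=2
After step 5: z=6, a=1
After step 6: z=6, a=1
After step 7: z=6, a=1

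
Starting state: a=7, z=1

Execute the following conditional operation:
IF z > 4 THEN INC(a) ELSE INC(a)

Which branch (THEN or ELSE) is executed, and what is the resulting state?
Branch: ELSE, Final state: a=8, z=1

Evaluating condition: z > 4
z = 1
Condition is False, so ELSE branch executes
After INC(a): a=8, z=1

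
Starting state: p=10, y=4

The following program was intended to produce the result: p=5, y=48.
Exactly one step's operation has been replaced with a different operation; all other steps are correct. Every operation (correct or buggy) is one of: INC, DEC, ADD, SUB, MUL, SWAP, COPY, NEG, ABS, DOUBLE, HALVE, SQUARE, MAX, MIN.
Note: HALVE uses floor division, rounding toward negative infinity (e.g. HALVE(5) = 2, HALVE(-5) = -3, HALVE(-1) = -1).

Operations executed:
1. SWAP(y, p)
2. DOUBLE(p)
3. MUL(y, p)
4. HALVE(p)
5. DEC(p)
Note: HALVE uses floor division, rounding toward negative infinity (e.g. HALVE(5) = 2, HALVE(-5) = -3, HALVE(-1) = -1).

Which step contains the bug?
Step 1

Trace with buggy code:
Initial: p=10, y=4
After step 1: p=4, y=10
After step 2: p=8, y=10
After step 3: p=8, y=80
After step 4: p=4, y=80
After step 5: p=3, y=80
Actual final p=3, y=80 ≠ expected p=5, y=48.
Step 1 is the only position where a single-operation replacement can produce the expected result.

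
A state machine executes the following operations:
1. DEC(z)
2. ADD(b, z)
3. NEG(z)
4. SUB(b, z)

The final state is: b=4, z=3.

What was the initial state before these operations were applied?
b=10, z=-2

Working backwards:
Final state: b=4, z=3
Before step 4 (SUB(b, z)): b=7, z=3
Before step 3 (NEG(z)): b=7, z=-3
Before step 2 (ADD(b, z)): b=10, z=-3
Before step 1 (DEC(z)): b=10, z=-2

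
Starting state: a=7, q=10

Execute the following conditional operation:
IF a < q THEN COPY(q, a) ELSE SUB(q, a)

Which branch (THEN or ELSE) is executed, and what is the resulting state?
Branch: THEN, Final state: a=7, q=7

Evaluating condition: a < q
a = 7, q = 10
Condition is True, so THEN branch executes
After COPY(q, a): a=7, q=7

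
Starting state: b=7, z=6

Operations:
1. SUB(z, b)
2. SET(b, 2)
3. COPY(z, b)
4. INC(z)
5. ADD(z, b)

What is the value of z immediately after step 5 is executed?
z = 5

Tracing z through execution:
Initial: z = 6
After step 1 (SUB(z, b)): z = -1
After step 2 (SET(b, 2)): z = -1
After step 3 (COPY(z, b)): z = 2
After step 4 (INC(z)): z = 3
After step 5 (ADD(z, b)): z = 5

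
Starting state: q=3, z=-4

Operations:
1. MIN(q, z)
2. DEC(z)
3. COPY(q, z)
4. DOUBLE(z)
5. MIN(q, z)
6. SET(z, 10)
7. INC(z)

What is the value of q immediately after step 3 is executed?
q = -5

Tracing q through execution:
Initial: q = 3
After step 1 (MIN(q, z)): q = -4
After step 2 (DEC(z)): q = -4
After step 3 (COPY(q, z)): q = -5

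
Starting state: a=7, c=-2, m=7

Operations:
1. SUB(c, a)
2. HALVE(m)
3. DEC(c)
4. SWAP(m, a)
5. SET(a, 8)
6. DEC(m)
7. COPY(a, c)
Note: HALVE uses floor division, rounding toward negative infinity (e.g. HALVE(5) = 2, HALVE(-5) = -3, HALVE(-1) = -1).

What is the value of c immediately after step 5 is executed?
c = -10

Tracing c through execution:
Initial: c = -2
After step 1 (SUB(c, a)): c = -9
After step 2 (HALVE(m)): c = -9
After step 3 (DEC(c)): c = -10
After step 4 (SWAP(m, a)): c = -10
After step 5 (SET(a, 8)): c = -10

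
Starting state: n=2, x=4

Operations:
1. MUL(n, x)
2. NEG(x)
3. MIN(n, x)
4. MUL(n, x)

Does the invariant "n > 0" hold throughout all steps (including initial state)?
No, violated after step 3

The invariant is violated after step 3.

State at each step:
Initial: n=2, x=4
After step 1: n=8, x=4
After step 2: n=8, x=-4
After step 3: n=-4, x=-4
After step 4: n=16, x=-4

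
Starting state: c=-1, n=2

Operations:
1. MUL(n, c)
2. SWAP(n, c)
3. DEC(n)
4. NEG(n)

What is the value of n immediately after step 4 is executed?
n = 2

Tracing n through execution:
Initial: n = 2
After step 1 (MUL(n, c)): n = -2
After step 2 (SWAP(n, c)): n = -1
After step 3 (DEC(n)): n = -2
After step 4 (NEG(n)): n = 2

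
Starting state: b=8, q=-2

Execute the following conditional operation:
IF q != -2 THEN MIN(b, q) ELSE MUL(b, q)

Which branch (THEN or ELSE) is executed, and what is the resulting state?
Branch: ELSE, Final state: b=-16, q=-2

Evaluating condition: q != -2
q = -2
Condition is False, so ELSE branch executes
After MUL(b, q): b=-16, q=-2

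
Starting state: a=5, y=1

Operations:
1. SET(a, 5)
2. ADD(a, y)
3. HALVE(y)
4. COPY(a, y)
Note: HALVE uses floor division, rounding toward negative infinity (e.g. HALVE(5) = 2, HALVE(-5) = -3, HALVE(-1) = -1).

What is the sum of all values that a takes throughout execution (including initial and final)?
22

Values of a at each step:
Initial: a = 5
After step 1: a = 5
After step 2: a = 6
After step 3: a = 6
After step 4: a = 0
Sum = 5 + 5 + 6 + 6 + 0 = 22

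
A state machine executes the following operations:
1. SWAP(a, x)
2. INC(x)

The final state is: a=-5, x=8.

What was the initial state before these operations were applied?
a=7, x=-5

Working backwards:
Final state: a=-5, x=8
Before step 2 (INC(x)): a=-5, x=7
Before step 1 (SWAP(a, x)): a=7, x=-5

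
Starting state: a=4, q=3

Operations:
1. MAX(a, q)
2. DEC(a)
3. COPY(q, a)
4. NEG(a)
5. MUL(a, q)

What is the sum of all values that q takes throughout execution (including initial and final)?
18

Values of q at each step:
Initial: q = 3
After step 1: q = 3
After step 2: q = 3
After step 3: q = 3
After step 4: q = 3
After step 5: q = 3
Sum = 3 + 3 + 3 + 3 + 3 + 3 = 18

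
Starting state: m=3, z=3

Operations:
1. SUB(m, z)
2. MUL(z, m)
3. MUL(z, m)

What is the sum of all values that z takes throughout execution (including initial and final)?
6

Values of z at each step:
Initial: z = 3
After step 1: z = 3
After step 2: z = 0
After step 3: z = 0
Sum = 3 + 3 + 0 + 0 = 6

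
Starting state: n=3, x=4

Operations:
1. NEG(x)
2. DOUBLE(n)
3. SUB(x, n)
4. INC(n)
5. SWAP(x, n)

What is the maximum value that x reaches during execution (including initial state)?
7

Values of x at each step:
Initial: x = 4
After step 1: x = -4
After step 2: x = -4
After step 3: x = -10
After step 4: x = -10
After step 5: x = 7 ← maximum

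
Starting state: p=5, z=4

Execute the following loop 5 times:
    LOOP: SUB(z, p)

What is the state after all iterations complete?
p=5, z=-21

Iteration trace:
Start: p=5, z=4
After iteration 1: p=5, z=-1
After iteration 2: p=5, z=-6
After iteration 3: p=5, z=-11
After iteration 4: p=5, z=-16
After iteration 5: p=5, z=-21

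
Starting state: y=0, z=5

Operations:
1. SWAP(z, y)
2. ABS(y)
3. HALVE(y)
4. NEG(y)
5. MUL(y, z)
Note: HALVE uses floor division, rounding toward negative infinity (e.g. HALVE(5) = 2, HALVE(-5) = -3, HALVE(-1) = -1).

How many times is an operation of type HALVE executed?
1

Counting HALVE operations:
Step 3: HALVE(y) ← HALVE
Total: 1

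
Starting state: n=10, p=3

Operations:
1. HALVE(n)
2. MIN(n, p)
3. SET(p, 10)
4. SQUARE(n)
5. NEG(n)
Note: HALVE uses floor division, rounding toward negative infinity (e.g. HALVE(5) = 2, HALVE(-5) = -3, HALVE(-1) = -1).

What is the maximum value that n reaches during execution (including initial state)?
10

Values of n at each step:
Initial: n = 10 ← maximum
After step 1: n = 5
After step 2: n = 3
After step 3: n = 3
After step 4: n = 9
After step 5: n = -9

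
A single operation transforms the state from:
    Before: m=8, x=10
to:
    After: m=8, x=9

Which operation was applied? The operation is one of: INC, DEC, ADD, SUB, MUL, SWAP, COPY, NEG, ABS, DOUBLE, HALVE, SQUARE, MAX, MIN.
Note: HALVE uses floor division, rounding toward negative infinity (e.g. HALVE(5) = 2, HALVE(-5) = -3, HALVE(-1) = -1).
DEC(x)

Analyzing the change:
Before: m=8, x=10
After: m=8, x=9
Variable x changed from 10 to 9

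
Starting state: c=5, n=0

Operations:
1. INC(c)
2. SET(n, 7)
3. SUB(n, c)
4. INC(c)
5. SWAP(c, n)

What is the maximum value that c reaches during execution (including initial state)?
7

Values of c at each step:
Initial: c = 5
After step 1: c = 6
After step 2: c = 6
After step 3: c = 6
After step 4: c = 7 ← maximum
After step 5: c = 1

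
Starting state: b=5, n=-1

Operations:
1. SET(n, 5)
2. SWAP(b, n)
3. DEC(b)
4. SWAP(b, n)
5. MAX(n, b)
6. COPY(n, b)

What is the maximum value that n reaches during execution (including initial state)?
5

Values of n at each step:
Initial: n = -1
After step 1: n = 5 ← maximum
After step 2: n = 5
After step 3: n = 5
After step 4: n = 4
After step 5: n = 5
After step 6: n = 5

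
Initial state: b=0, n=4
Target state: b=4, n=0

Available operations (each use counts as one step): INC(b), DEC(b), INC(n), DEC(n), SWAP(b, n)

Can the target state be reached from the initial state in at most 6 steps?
Yes

Path (1 step): SWAP(b, n)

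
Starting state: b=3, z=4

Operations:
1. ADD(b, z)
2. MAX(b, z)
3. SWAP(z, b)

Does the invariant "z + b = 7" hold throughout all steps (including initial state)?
No, violated after step 1

The invariant is violated after step 1.

State at each step:
Initial: b=3, z=4
After step 1: b=7, z=4
After step 2: b=7, z=4
After step 3: b=4, z=7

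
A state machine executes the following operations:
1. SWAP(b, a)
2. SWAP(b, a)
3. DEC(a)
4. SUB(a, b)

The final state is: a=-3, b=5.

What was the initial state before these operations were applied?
a=3, b=5

Working backwards:
Final state: a=-3, b=5
Before step 4 (SUB(a, b)): a=2, b=5
Before step 3 (DEC(a)): a=3, b=5
Before step 2 (SWAP(b, a)): a=5, b=3
Before step 1 (SWAP(b, a)): a=3, b=5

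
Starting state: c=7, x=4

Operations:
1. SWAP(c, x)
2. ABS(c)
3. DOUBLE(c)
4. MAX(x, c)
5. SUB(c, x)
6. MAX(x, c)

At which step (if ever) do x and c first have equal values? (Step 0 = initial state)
Step 4

x and c first become equal after step 4.

Comparing values at each step:
Initial: x=4, c=7
After step 1: x=7, c=4
After step 2: x=7, c=4
After step 3: x=7, c=8
After step 4: x=8, c=8 ← equal!
After step 5: x=8, c=0
After step 6: x=8, c=0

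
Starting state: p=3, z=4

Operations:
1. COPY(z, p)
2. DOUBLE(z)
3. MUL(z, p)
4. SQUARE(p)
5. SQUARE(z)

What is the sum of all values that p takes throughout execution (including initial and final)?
30

Values of p at each step:
Initial: p = 3
After step 1: p = 3
After step 2: p = 3
After step 3: p = 3
After step 4: p = 9
After step 5: p = 9
Sum = 3 + 3 + 3 + 3 + 9 + 9 = 30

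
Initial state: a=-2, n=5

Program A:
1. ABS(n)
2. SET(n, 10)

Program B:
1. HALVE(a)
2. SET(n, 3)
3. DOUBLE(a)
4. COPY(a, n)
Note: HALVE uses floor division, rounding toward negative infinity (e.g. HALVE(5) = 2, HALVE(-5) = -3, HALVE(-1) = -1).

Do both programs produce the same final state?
No

Program A final state: a=-2, n=10
Program B final state: a=3, n=3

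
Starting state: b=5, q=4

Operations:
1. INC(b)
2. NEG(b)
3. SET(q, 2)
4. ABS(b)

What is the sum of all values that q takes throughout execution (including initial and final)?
16

Values of q at each step:
Initial: q = 4
After step 1: q = 4
After step 2: q = 4
After step 3: q = 2
After step 4: q = 2
Sum = 4 + 4 + 4 + 2 + 2 = 16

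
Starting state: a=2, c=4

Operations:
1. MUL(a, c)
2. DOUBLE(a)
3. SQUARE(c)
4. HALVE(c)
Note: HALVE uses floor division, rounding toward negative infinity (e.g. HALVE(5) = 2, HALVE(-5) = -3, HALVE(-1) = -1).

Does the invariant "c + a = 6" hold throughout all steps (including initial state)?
No, violated after step 1

The invariant is violated after step 1.

State at each step:
Initial: a=2, c=4
After step 1: a=8, c=4
After step 2: a=16, c=4
After step 3: a=16, c=16
After step 4: a=16, c=8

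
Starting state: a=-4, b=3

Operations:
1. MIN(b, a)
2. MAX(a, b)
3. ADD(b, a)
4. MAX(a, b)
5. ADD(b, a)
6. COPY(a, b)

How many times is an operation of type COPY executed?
1

Counting COPY operations:
Step 6: COPY(a, b) ← COPY
Total: 1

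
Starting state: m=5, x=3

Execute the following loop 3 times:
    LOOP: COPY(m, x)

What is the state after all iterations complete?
m=3, x=3

Iteration trace:
Start: m=5, x=3
After iteration 1: m=3, x=3
After iteration 2: m=3, x=3
After iteration 3: m=3, x=3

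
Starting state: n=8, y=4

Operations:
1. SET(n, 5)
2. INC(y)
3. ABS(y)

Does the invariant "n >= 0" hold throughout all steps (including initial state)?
Yes

The invariant holds at every step.

State at each step:
Initial: n=8, y=4
After step 1: n=5, y=4
After step 2: n=5, y=5
After step 3: n=5, y=5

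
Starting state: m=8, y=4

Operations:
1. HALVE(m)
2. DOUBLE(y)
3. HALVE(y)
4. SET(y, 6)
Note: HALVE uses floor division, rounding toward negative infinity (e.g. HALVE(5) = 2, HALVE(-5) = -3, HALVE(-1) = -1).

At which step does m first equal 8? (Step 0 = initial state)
Step 0

Tracing m:
Initial: m = 8 ← first occurrence
After step 1: m = 4
After step 2: m = 4
After step 3: m = 4
After step 4: m = 4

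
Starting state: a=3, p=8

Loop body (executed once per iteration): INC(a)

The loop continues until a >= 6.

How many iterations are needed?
3

Tracing iterations:
Initial: a=3, p=8
After iteration 1: a=4, p=8
After iteration 2: a=5, p=8
After iteration 3: a=6, p=8
a >= 6 now holds, so the loop exits after 3 iterations.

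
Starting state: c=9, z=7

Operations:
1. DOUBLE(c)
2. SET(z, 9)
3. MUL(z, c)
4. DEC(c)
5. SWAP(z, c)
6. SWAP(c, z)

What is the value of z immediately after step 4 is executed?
z = 162

Tracing z through execution:
Initial: z = 7
After step 1 (DOUBLE(c)): z = 7
After step 2 (SET(z, 9)): z = 9
After step 3 (MUL(z, c)): z = 162
After step 4 (DEC(c)): z = 162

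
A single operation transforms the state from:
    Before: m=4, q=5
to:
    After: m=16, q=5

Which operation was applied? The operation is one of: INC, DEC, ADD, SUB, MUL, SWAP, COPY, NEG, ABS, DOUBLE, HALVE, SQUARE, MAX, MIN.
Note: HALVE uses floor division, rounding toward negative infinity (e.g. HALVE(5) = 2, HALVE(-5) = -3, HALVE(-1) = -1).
SQUARE(m)

Analyzing the change:
Before: m=4, q=5
After: m=16, q=5
Variable m changed from 4 to 16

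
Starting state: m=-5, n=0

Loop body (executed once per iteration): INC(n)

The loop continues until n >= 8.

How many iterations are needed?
8

Tracing iterations:
Initial: m=-5, n=0
After iteration 1: m=-5, n=1
After iteration 2: m=-5, n=2
After iteration 3: m=-5, n=3
After iteration 4: m=-5, n=4
After iteration 5: m=-5, n=5
After iteration 6: m=-5, n=6
After iteration 7: m=-5, n=7
After iteration 8: m=-5, n=8
n >= 8 now holds, so the loop exits after 8 iterations.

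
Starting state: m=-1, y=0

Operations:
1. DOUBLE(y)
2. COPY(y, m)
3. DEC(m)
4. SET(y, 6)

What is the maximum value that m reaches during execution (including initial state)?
-1

Values of m at each step:
Initial: m = -1 ← maximum
After step 1: m = -1
After step 2: m = -1
After step 3: m = -2
After step 4: m = -2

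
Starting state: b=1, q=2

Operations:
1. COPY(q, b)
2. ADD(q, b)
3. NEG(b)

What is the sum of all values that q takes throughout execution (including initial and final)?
7

Values of q at each step:
Initial: q = 2
After step 1: q = 1
After step 2: q = 2
After step 3: q = 2
Sum = 2 + 1 + 2 + 2 = 7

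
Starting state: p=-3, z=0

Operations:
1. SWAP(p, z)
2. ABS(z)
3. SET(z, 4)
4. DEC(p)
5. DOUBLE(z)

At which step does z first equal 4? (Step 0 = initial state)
Step 3

Tracing z:
Initial: z = 0
After step 1: z = -3
After step 2: z = 3
After step 3: z = 4 ← first occurrence
After step 4: z = 4
After step 5: z = 8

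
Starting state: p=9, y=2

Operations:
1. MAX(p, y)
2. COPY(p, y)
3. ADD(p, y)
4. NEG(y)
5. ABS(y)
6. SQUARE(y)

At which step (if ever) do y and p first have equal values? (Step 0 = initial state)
Step 2

y and p first become equal after step 2.

Comparing values at each step:
Initial: y=2, p=9
After step 1: y=2, p=9
After step 2: y=2, p=2 ← equal!
After step 3: y=2, p=4
After step 4: y=-2, p=4
After step 5: y=2, p=4
After step 6: y=4, p=4 ← equal!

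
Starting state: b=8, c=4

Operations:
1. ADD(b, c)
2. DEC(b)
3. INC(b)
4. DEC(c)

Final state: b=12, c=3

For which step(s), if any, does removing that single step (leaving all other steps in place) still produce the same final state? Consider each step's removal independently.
None - removing any single step changes the final result

Testing removal of each single step:
Without step 1: final = b=8, c=3 (different)
Without step 2: final = b=13, c=3 (different)
Without step 3: final = b=11, c=3 (different)
Without step 4: final = b=12, c=4 (different)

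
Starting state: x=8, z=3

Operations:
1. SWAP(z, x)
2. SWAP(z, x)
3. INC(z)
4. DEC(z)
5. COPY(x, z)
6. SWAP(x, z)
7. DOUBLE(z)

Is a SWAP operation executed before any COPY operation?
Yes

First SWAP: step 1
First COPY: step 5
Since 1 < 5, SWAP comes first.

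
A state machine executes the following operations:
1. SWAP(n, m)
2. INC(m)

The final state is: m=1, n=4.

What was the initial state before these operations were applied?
m=4, n=0

Working backwards:
Final state: m=1, n=4
Before step 2 (INC(m)): m=0, n=4
Before step 1 (SWAP(n, m)): m=4, n=0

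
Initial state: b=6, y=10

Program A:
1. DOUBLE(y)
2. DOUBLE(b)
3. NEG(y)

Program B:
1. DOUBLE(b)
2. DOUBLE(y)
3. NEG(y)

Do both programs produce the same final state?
Yes

Program A final state: b=12, y=-20
Program B final state: b=12, y=-20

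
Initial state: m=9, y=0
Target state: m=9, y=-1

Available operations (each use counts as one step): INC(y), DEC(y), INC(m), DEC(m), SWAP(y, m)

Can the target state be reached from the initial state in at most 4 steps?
Yes

Path (1 step): DEC(y)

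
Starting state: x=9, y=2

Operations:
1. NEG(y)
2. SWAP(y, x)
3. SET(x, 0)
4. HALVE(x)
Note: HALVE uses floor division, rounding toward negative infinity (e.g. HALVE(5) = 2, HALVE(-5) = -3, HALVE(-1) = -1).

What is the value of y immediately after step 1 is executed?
y = -2

Tracing y through execution:
Initial: y = 2
After step 1 (NEG(y)): y = -2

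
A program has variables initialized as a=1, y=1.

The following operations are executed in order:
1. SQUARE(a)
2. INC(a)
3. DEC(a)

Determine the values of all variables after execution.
{a: 1, y: 1}

Step-by-step execution:
Initial: a=1, y=1
After step 1 (SQUARE(a)): a=1, y=1
After step 2 (INC(a)): a=2, y=1
After step 3 (DEC(a)): a=1, y=1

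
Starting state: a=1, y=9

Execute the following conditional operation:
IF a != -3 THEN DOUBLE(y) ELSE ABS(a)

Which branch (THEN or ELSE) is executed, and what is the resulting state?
Branch: THEN, Final state: a=1, y=18

Evaluating condition: a != -3
a = 1
Condition is True, so THEN branch executes
After DOUBLE(y): a=1, y=18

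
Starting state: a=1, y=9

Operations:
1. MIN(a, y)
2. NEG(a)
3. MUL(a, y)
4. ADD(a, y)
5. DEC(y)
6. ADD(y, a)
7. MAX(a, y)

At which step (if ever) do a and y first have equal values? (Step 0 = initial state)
Step 7

a and y first become equal after step 7.

Comparing values at each step:
Initial: a=1, y=9
After step 1: a=1, y=9
After step 2: a=-1, y=9
After step 3: a=-9, y=9
After step 4: a=0, y=9
After step 5: a=0, y=8
After step 6: a=0, y=8
After step 7: a=8, y=8 ← equal!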